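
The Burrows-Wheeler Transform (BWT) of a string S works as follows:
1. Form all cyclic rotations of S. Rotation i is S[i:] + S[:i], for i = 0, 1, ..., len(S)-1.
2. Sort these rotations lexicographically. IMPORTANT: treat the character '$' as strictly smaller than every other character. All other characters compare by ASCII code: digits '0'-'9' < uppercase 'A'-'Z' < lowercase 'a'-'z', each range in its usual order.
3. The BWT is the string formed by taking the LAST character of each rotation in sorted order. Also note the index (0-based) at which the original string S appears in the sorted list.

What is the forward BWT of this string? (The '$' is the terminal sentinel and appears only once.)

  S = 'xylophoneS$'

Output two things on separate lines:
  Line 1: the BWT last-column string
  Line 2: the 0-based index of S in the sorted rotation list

Answer: Senpyohlo$x
9

Derivation:
All 11 rotations (rotation i = S[i:]+S[:i]):
  rot[0] = xylophoneS$
  rot[1] = ylophoneS$x
  rot[2] = lophoneS$xy
  rot[3] = ophoneS$xyl
  rot[4] = phoneS$xylo
  rot[5] = honeS$xylop
  rot[6] = oneS$xyloph
  rot[7] = neS$xylopho
  rot[8] = eS$xylophon
  rot[9] = S$xylophone
  rot[10] = $xylophoneS
Sorted (with $ < everything):
  sorted[0] = $xylophoneS  (last char: 'S')
  sorted[1] = S$xylophone  (last char: 'e')
  sorted[2] = eS$xylophon  (last char: 'n')
  sorted[3] = honeS$xylop  (last char: 'p')
  sorted[4] = lophoneS$xy  (last char: 'y')
  sorted[5] = neS$xylopho  (last char: 'o')
  sorted[6] = oneS$xyloph  (last char: 'h')
  sorted[7] = ophoneS$xyl  (last char: 'l')
  sorted[8] = phoneS$xylo  (last char: 'o')
  sorted[9] = xylophoneS$  (last char: '$')
  sorted[10] = ylophoneS$x  (last char: 'x')
Last column: Senpyohlo$x
Original string S is at sorted index 9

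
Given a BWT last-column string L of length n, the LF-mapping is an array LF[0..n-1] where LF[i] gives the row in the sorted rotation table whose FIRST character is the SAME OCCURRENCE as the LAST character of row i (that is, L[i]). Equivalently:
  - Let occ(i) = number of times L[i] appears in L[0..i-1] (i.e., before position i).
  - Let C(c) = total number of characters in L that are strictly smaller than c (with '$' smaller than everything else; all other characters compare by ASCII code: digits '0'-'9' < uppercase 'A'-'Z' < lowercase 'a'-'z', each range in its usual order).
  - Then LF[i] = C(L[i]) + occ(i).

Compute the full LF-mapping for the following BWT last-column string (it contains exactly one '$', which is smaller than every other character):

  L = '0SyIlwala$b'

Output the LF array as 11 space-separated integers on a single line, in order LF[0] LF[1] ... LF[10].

Char counts: '$':1, '0':1, 'I':1, 'S':1, 'a':2, 'b':1, 'l':2, 'w':1, 'y':1
C (first-col start): C('$')=0, C('0')=1, C('I')=2, C('S')=3, C('a')=4, C('b')=6, C('l')=7, C('w')=9, C('y')=10
L[0]='0': occ=0, LF[0]=C('0')+0=1+0=1
L[1]='S': occ=0, LF[1]=C('S')+0=3+0=3
L[2]='y': occ=0, LF[2]=C('y')+0=10+0=10
L[3]='I': occ=0, LF[3]=C('I')+0=2+0=2
L[4]='l': occ=0, LF[4]=C('l')+0=7+0=7
L[5]='w': occ=0, LF[5]=C('w')+0=9+0=9
L[6]='a': occ=0, LF[6]=C('a')+0=4+0=4
L[7]='l': occ=1, LF[7]=C('l')+1=7+1=8
L[8]='a': occ=1, LF[8]=C('a')+1=4+1=5
L[9]='$': occ=0, LF[9]=C('$')+0=0+0=0
L[10]='b': occ=0, LF[10]=C('b')+0=6+0=6

Answer: 1 3 10 2 7 9 4 8 5 0 6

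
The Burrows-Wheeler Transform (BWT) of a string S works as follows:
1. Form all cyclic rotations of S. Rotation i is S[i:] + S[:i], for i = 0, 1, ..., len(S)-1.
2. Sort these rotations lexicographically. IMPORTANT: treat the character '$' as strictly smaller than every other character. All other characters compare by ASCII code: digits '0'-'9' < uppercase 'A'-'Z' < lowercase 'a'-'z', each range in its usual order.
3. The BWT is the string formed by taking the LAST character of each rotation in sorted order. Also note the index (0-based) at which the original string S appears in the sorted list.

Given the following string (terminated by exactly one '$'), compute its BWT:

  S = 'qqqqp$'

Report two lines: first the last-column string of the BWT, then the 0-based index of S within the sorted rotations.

Answer: pqqqq$
5

Derivation:
All 6 rotations (rotation i = S[i:]+S[:i]):
  rot[0] = qqqqp$
  rot[1] = qqqp$q
  rot[2] = qqp$qq
  rot[3] = qp$qqq
  rot[4] = p$qqqq
  rot[5] = $qqqqp
Sorted (with $ < everything):
  sorted[0] = $qqqqp  (last char: 'p')
  sorted[1] = p$qqqq  (last char: 'q')
  sorted[2] = qp$qqq  (last char: 'q')
  sorted[3] = qqp$qq  (last char: 'q')
  sorted[4] = qqqp$q  (last char: 'q')
  sorted[5] = qqqqp$  (last char: '$')
Last column: pqqqq$
Original string S is at sorted index 5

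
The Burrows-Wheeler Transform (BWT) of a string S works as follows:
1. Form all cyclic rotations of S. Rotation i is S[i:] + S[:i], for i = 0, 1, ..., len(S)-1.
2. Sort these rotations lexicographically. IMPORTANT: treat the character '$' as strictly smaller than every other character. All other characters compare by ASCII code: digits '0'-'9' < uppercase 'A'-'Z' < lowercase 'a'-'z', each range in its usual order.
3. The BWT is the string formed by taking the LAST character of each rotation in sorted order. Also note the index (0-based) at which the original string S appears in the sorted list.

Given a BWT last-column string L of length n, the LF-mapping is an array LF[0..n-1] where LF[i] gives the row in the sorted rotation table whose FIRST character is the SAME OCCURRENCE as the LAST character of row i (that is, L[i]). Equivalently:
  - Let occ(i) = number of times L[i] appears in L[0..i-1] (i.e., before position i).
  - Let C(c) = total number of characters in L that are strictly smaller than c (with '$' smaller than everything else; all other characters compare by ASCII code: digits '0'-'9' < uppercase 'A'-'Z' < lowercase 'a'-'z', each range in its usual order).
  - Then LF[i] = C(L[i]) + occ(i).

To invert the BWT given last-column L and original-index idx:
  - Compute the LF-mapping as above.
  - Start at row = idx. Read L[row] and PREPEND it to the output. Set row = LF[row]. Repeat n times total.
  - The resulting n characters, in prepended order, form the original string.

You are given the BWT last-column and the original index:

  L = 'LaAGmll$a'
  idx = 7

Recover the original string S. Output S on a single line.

LF mapping: 3 4 1 2 8 6 7 0 5
Walk LF starting at row 7, prepending L[row]:
  step 1: row=7, L[7]='$', prepend. Next row=LF[7]=0
  step 2: row=0, L[0]='L', prepend. Next row=LF[0]=3
  step 3: row=3, L[3]='G', prepend. Next row=LF[3]=2
  step 4: row=2, L[2]='A', prepend. Next row=LF[2]=1
  step 5: row=1, L[1]='a', prepend. Next row=LF[1]=4
  step 6: row=4, L[4]='m', prepend. Next row=LF[4]=8
  step 7: row=8, L[8]='a', prepend. Next row=LF[8]=5
  step 8: row=5, L[5]='l', prepend. Next row=LF[5]=6
  step 9: row=6, L[6]='l', prepend. Next row=LF[6]=7
Reversed output: llamaAGL$

Answer: llamaAGL$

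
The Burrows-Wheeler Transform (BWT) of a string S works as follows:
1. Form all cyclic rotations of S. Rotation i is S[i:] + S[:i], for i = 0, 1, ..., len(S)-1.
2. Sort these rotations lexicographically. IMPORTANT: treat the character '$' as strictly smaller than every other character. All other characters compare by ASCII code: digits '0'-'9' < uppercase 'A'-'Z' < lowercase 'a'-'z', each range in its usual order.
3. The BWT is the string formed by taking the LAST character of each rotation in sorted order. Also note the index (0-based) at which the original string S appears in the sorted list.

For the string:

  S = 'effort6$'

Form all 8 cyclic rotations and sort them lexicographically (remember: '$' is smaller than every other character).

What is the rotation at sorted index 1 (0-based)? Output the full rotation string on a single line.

Answer: 6$effort

Derivation:
All 8 rotations (rotation i = S[i:]+S[:i]):
  rot[0] = effort6$
  rot[1] = ffort6$e
  rot[2] = fort6$ef
  rot[3] = ort6$eff
  rot[4] = rt6$effo
  rot[5] = t6$effor
  rot[6] = 6$effort
  rot[7] = $effort6
Sorted (with $ < everything):
  sorted[0] = $effort6
  sorted[1] = 6$effort
  sorted[2] = effort6$
  sorted[3] = ffort6$e
  sorted[4] = fort6$ef
  sorted[5] = ort6$eff
  sorted[6] = rt6$effo
  sorted[7] = t6$effor
sorted[1] = 6$effort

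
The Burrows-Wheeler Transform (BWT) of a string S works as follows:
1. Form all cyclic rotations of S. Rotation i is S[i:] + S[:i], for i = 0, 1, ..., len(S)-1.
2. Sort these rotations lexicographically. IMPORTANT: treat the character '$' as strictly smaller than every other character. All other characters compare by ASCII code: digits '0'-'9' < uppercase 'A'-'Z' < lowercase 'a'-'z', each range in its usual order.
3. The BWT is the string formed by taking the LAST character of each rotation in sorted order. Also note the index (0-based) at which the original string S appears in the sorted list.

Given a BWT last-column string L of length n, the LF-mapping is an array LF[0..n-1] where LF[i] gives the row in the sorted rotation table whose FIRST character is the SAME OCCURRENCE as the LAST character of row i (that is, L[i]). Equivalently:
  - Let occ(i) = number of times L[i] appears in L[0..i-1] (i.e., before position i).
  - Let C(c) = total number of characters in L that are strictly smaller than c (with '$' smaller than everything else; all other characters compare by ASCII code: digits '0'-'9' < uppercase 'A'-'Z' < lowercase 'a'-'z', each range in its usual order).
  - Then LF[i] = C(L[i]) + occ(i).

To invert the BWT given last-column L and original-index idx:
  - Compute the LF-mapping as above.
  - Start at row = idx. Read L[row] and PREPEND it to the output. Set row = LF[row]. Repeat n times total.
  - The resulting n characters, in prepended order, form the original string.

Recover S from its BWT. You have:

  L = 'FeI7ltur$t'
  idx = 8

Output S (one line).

Answer: turtle7IF$

Derivation:
LF mapping: 2 4 3 1 5 7 9 6 0 8
Walk LF starting at row 8, prepending L[row]:
  step 1: row=8, L[8]='$', prepend. Next row=LF[8]=0
  step 2: row=0, L[0]='F', prepend. Next row=LF[0]=2
  step 3: row=2, L[2]='I', prepend. Next row=LF[2]=3
  step 4: row=3, L[3]='7', prepend. Next row=LF[3]=1
  step 5: row=1, L[1]='e', prepend. Next row=LF[1]=4
  step 6: row=4, L[4]='l', prepend. Next row=LF[4]=5
  step 7: row=5, L[5]='t', prepend. Next row=LF[5]=7
  step 8: row=7, L[7]='r', prepend. Next row=LF[7]=6
  step 9: row=6, L[6]='u', prepend. Next row=LF[6]=9
  step 10: row=9, L[9]='t', prepend. Next row=LF[9]=8
Reversed output: turtle7IF$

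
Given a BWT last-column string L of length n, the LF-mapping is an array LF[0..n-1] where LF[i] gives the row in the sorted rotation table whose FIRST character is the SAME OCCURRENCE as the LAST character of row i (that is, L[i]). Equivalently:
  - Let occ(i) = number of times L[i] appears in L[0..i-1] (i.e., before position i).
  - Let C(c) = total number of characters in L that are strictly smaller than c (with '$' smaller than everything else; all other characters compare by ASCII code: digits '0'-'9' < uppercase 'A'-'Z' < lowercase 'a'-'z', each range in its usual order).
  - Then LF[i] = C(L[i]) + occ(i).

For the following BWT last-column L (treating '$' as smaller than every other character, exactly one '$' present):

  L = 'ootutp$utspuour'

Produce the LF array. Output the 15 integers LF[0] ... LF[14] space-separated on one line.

Char counts: '$':1, 'o':3, 'p':2, 'r':1, 's':1, 't':3, 'u':4
C (first-col start): C('$')=0, C('o')=1, C('p')=4, C('r')=6, C('s')=7, C('t')=8, C('u')=11
L[0]='o': occ=0, LF[0]=C('o')+0=1+0=1
L[1]='o': occ=1, LF[1]=C('o')+1=1+1=2
L[2]='t': occ=0, LF[2]=C('t')+0=8+0=8
L[3]='u': occ=0, LF[3]=C('u')+0=11+0=11
L[4]='t': occ=1, LF[4]=C('t')+1=8+1=9
L[5]='p': occ=0, LF[5]=C('p')+0=4+0=4
L[6]='$': occ=0, LF[6]=C('$')+0=0+0=0
L[7]='u': occ=1, LF[7]=C('u')+1=11+1=12
L[8]='t': occ=2, LF[8]=C('t')+2=8+2=10
L[9]='s': occ=0, LF[9]=C('s')+0=7+0=7
L[10]='p': occ=1, LF[10]=C('p')+1=4+1=5
L[11]='u': occ=2, LF[11]=C('u')+2=11+2=13
L[12]='o': occ=2, LF[12]=C('o')+2=1+2=3
L[13]='u': occ=3, LF[13]=C('u')+3=11+3=14
L[14]='r': occ=0, LF[14]=C('r')+0=6+0=6

Answer: 1 2 8 11 9 4 0 12 10 7 5 13 3 14 6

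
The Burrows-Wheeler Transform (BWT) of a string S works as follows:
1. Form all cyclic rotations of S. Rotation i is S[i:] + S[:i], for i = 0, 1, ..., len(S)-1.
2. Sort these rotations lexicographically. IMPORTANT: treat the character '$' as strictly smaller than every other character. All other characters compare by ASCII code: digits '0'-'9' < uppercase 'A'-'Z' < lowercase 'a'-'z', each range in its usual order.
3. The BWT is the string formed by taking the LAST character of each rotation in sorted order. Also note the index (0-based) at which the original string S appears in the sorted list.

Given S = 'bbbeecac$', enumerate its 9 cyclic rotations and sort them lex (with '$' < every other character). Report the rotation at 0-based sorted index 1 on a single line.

Answer: ac$bbbeec

Derivation:
All 9 rotations (rotation i = S[i:]+S[:i]):
  rot[0] = bbbeecac$
  rot[1] = bbeecac$b
  rot[2] = beecac$bb
  rot[3] = eecac$bbb
  rot[4] = ecac$bbbe
  rot[5] = cac$bbbee
  rot[6] = ac$bbbeec
  rot[7] = c$bbbeeca
  rot[8] = $bbbeecac
Sorted (with $ < everything):
  sorted[0] = $bbbeecac
  sorted[1] = ac$bbbeec
  sorted[2] = bbbeecac$
  sorted[3] = bbeecac$b
  sorted[4] = beecac$bb
  sorted[5] = c$bbbeeca
  sorted[6] = cac$bbbee
  sorted[7] = ecac$bbbe
  sorted[8] = eecac$bbb
sorted[1] = ac$bbbeec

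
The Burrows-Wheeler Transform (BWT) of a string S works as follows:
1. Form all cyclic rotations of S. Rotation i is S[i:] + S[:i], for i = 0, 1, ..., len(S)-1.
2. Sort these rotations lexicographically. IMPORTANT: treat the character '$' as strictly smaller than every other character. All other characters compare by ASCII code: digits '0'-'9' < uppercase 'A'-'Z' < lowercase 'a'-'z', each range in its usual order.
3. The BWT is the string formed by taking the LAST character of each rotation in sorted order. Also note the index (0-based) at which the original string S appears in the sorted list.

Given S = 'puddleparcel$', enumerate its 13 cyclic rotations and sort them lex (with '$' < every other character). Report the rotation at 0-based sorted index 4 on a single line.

All 13 rotations (rotation i = S[i:]+S[:i]):
  rot[0] = puddleparcel$
  rot[1] = uddleparcel$p
  rot[2] = ddleparcel$pu
  rot[3] = dleparcel$pud
  rot[4] = leparcel$pudd
  rot[5] = eparcel$puddl
  rot[6] = parcel$puddle
  rot[7] = arcel$puddlep
  rot[8] = rcel$puddlepa
  rot[9] = cel$puddlepar
  rot[10] = el$puddleparc
  rot[11] = l$puddleparce
  rot[12] = $puddleparcel
Sorted (with $ < everything):
  sorted[0] = $puddleparcel
  sorted[1] = arcel$puddlep
  sorted[2] = cel$puddlepar
  sorted[3] = ddleparcel$pu
  sorted[4] = dleparcel$pud
  sorted[5] = el$puddleparc
  sorted[6] = eparcel$puddl
  sorted[7] = l$puddleparce
  sorted[8] = leparcel$pudd
  sorted[9] = parcel$puddle
  sorted[10] = puddleparcel$
  sorted[11] = rcel$puddlepa
  sorted[12] = uddleparcel$p
sorted[4] = dleparcel$pud

Answer: dleparcel$pud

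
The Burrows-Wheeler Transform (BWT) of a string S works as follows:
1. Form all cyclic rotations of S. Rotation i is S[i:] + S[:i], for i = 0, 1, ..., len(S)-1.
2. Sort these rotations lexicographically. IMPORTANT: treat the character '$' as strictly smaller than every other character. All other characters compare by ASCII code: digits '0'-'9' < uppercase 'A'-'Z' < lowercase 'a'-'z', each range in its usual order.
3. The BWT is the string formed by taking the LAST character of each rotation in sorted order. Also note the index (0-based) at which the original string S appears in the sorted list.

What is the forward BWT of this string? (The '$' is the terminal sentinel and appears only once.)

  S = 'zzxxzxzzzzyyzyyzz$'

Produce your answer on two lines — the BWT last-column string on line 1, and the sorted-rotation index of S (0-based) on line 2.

All 18 rotations (rotation i = S[i:]+S[:i]):
  rot[0] = zzxxzxzzzzyyzyyzz$
  rot[1] = zxxzxzzzzyyzyyzz$z
  rot[2] = xxzxzzzzyyzyyzz$zz
  rot[3] = xzxzzzzyyzyyzz$zzx
  rot[4] = zxzzzzyyzyyzz$zzxx
  rot[5] = xzzzzyyzyyzz$zzxxz
  rot[6] = zzzzyyzyyzz$zzxxzx
  rot[7] = zzzyyzyyzz$zzxxzxz
  rot[8] = zzyyzyyzz$zzxxzxzz
  rot[9] = zyyzyyzz$zzxxzxzzz
  rot[10] = yyzyyzz$zzxxzxzzzz
  rot[11] = yzyyzz$zzxxzxzzzzy
  rot[12] = zyyzz$zzxxzxzzzzyy
  rot[13] = yyzz$zzxxzxzzzzyyz
  rot[14] = yzz$zzxxzxzzzzyyzy
  rot[15] = zz$zzxxzxzzzzyyzyy
  rot[16] = z$zzxxzxzzzzyyzyyz
  rot[17] = $zzxxzxzzzzyyzyyzz
Sorted (with $ < everything):
  sorted[0] = $zzxxzxzzzzyyzyyzz  (last char: 'z')
  sorted[1] = xxzxzzzzyyzyyzz$zz  (last char: 'z')
  sorted[2] = xzxzzzzyyzyyzz$zzx  (last char: 'x')
  sorted[3] = xzzzzyyzyyzz$zzxxz  (last char: 'z')
  sorted[4] = yyzyyzz$zzxxzxzzzz  (last char: 'z')
  sorted[5] = yyzz$zzxxzxzzzzyyz  (last char: 'z')
  sorted[6] = yzyyzz$zzxxzxzzzzy  (last char: 'y')
  sorted[7] = yzz$zzxxzxzzzzyyzy  (last char: 'y')
  sorted[8] = z$zzxxzxzzzzyyzyyz  (last char: 'z')
  sorted[9] = zxxzxzzzzyyzyyzz$z  (last char: 'z')
  sorted[10] = zxzzzzyyzyyzz$zzxx  (last char: 'x')
  sorted[11] = zyyzyyzz$zzxxzxzzz  (last char: 'z')
  sorted[12] = zyyzz$zzxxzxzzzzyy  (last char: 'y')
  sorted[13] = zz$zzxxzxzzzzyyzyy  (last char: 'y')
  sorted[14] = zzxxzxzzzzyyzyyzz$  (last char: '$')
  sorted[15] = zzyyzyyzz$zzxxzxzz  (last char: 'z')
  sorted[16] = zzzyyzyyzz$zzxxzxz  (last char: 'z')
  sorted[17] = zzzzyyzyyzz$zzxxzx  (last char: 'x')
Last column: zzxzzzyyzzxzyy$zzx
Original string S is at sorted index 14

Answer: zzxzzzyyzzxzyy$zzx
14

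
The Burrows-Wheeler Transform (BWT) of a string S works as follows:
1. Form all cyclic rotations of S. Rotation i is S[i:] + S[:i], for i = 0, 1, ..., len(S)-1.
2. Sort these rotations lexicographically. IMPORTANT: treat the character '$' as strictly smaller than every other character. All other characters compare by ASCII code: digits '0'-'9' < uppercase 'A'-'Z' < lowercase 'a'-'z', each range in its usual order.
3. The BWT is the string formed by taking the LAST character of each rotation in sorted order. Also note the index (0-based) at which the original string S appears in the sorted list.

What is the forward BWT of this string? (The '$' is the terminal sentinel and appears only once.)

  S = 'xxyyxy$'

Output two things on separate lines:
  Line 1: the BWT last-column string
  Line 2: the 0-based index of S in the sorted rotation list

Answer: y$yxxyx
1

Derivation:
All 7 rotations (rotation i = S[i:]+S[:i]):
  rot[0] = xxyyxy$
  rot[1] = xyyxy$x
  rot[2] = yyxy$xx
  rot[3] = yxy$xxy
  rot[4] = xy$xxyy
  rot[5] = y$xxyyx
  rot[6] = $xxyyxy
Sorted (with $ < everything):
  sorted[0] = $xxyyxy  (last char: 'y')
  sorted[1] = xxyyxy$  (last char: '$')
  sorted[2] = xy$xxyy  (last char: 'y')
  sorted[3] = xyyxy$x  (last char: 'x')
  sorted[4] = y$xxyyx  (last char: 'x')
  sorted[5] = yxy$xxy  (last char: 'y')
  sorted[6] = yyxy$xx  (last char: 'x')
Last column: y$yxxyx
Original string S is at sorted index 1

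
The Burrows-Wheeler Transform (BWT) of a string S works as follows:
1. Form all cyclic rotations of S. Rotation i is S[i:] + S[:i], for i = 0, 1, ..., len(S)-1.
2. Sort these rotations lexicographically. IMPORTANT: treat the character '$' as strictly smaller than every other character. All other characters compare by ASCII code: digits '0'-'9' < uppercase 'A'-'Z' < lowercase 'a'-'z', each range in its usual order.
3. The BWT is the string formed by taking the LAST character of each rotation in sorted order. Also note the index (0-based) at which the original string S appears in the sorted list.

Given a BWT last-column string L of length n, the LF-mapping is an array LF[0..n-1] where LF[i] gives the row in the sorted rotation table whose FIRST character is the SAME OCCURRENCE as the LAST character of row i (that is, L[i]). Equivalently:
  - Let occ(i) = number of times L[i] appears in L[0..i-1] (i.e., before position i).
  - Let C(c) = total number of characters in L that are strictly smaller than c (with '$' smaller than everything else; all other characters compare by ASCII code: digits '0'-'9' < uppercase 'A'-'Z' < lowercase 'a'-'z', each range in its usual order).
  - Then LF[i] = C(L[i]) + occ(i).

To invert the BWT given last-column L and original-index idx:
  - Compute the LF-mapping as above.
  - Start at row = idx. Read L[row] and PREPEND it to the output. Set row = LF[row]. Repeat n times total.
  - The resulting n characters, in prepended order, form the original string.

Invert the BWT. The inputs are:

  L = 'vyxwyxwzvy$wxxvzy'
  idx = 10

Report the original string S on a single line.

LF mapping: 1 11 7 4 12 8 5 15 2 13 0 6 9 10 3 16 14
Walk LF starting at row 10, prepending L[row]:
  step 1: row=10, L[10]='$', prepend. Next row=LF[10]=0
  step 2: row=0, L[0]='v', prepend. Next row=LF[0]=1
  step 3: row=1, L[1]='y', prepend. Next row=LF[1]=11
  step 4: row=11, L[11]='w', prepend. Next row=LF[11]=6
  step 5: row=6, L[6]='w', prepend. Next row=LF[6]=5
  step 6: row=5, L[5]='x', prepend. Next row=LF[5]=8
  step 7: row=8, L[8]='v', prepend. Next row=LF[8]=2
  step 8: row=2, L[2]='x', prepend. Next row=LF[2]=7
  step 9: row=7, L[7]='z', prepend. Next row=LF[7]=15
  step 10: row=15, L[15]='z', prepend. Next row=LF[15]=16
  step 11: row=16, L[16]='y', prepend. Next row=LF[16]=14
  step 12: row=14, L[14]='v', prepend. Next row=LF[14]=3
  step 13: row=3, L[3]='w', prepend. Next row=LF[3]=4
  step 14: row=4, L[4]='y', prepend. Next row=LF[4]=12
  step 15: row=12, L[12]='x', prepend. Next row=LF[12]=9
  step 16: row=9, L[9]='y', prepend. Next row=LF[9]=13
  step 17: row=13, L[13]='x', prepend. Next row=LF[13]=10
Reversed output: xyxywvyzzxvxwwyv$

Answer: xyxywvyzzxvxwwyv$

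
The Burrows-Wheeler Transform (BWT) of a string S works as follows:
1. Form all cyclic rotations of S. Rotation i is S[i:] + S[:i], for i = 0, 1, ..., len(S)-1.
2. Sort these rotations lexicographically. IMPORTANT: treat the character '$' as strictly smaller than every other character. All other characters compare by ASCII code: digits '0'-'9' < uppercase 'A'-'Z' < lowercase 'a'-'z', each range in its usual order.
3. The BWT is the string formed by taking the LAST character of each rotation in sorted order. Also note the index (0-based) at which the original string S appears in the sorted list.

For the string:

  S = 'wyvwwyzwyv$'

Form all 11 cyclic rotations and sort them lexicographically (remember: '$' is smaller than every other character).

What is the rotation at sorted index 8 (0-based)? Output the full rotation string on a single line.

Answer: yvwwyzwyv$w

Derivation:
All 11 rotations (rotation i = S[i:]+S[:i]):
  rot[0] = wyvwwyzwyv$
  rot[1] = yvwwyzwyv$w
  rot[2] = vwwyzwyv$wy
  rot[3] = wwyzwyv$wyv
  rot[4] = wyzwyv$wyvw
  rot[5] = yzwyv$wyvww
  rot[6] = zwyv$wyvwwy
  rot[7] = wyv$wyvwwyz
  rot[8] = yv$wyvwwyzw
  rot[9] = v$wyvwwyzwy
  rot[10] = $wyvwwyzwyv
Sorted (with $ < everything):
  sorted[0] = $wyvwwyzwyv
  sorted[1] = v$wyvwwyzwy
  sorted[2] = vwwyzwyv$wy
  sorted[3] = wwyzwyv$wyv
  sorted[4] = wyv$wyvwwyz
  sorted[5] = wyvwwyzwyv$
  sorted[6] = wyzwyv$wyvw
  sorted[7] = yv$wyvwwyzw
  sorted[8] = yvwwyzwyv$w
  sorted[9] = yzwyv$wyvww
  sorted[10] = zwyv$wyvwwy
sorted[8] = yvwwyzwyv$w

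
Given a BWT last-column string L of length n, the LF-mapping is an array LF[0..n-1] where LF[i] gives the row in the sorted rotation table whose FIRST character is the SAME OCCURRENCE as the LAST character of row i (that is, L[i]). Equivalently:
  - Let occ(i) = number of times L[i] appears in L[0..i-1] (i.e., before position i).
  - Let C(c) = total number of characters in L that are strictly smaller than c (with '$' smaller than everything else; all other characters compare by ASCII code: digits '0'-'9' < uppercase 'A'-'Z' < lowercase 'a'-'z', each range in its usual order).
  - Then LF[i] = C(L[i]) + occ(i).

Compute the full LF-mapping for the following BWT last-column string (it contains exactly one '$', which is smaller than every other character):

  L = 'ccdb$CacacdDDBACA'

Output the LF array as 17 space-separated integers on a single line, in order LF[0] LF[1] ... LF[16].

Char counts: '$':1, 'A':2, 'B':1, 'C':2, 'D':2, 'a':2, 'b':1, 'c':4, 'd':2
C (first-col start): C('$')=0, C('A')=1, C('B')=3, C('C')=4, C('D')=6, C('a')=8, C('b')=10, C('c')=11, C('d')=15
L[0]='c': occ=0, LF[0]=C('c')+0=11+0=11
L[1]='c': occ=1, LF[1]=C('c')+1=11+1=12
L[2]='d': occ=0, LF[2]=C('d')+0=15+0=15
L[3]='b': occ=0, LF[3]=C('b')+0=10+0=10
L[4]='$': occ=0, LF[4]=C('$')+0=0+0=0
L[5]='C': occ=0, LF[5]=C('C')+0=4+0=4
L[6]='a': occ=0, LF[6]=C('a')+0=8+0=8
L[7]='c': occ=2, LF[7]=C('c')+2=11+2=13
L[8]='a': occ=1, LF[8]=C('a')+1=8+1=9
L[9]='c': occ=3, LF[9]=C('c')+3=11+3=14
L[10]='d': occ=1, LF[10]=C('d')+1=15+1=16
L[11]='D': occ=0, LF[11]=C('D')+0=6+0=6
L[12]='D': occ=1, LF[12]=C('D')+1=6+1=7
L[13]='B': occ=0, LF[13]=C('B')+0=3+0=3
L[14]='A': occ=0, LF[14]=C('A')+0=1+0=1
L[15]='C': occ=1, LF[15]=C('C')+1=4+1=5
L[16]='A': occ=1, LF[16]=C('A')+1=1+1=2

Answer: 11 12 15 10 0 4 8 13 9 14 16 6 7 3 1 5 2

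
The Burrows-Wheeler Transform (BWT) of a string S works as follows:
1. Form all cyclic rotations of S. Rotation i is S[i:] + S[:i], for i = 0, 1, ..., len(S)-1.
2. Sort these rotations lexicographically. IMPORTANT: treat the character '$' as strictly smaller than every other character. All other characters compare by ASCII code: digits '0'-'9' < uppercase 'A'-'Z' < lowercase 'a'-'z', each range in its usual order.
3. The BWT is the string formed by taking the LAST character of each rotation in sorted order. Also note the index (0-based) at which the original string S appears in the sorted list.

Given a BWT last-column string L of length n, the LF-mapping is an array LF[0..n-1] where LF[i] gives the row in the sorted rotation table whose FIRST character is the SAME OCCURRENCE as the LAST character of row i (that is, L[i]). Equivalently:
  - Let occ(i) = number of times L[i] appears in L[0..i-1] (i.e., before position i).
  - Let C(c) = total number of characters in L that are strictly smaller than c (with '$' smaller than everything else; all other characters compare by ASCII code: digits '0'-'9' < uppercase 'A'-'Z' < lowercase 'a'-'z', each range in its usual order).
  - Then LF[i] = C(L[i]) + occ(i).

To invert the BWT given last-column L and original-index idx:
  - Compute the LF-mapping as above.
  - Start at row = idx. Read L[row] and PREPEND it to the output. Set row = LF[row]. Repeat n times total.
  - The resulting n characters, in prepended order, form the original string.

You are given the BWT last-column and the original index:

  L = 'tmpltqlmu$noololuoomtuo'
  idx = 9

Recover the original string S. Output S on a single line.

LF mapping: 17 5 15 1 18 16 2 6 20 0 8 9 10 3 11 4 21 12 13 7 19 22 14
Walk LF starting at row 9, prepending L[row]:
  step 1: row=9, L[9]='$', prepend. Next row=LF[9]=0
  step 2: row=0, L[0]='t', prepend. Next row=LF[0]=17
  step 3: row=17, L[17]='o', prepend. Next row=LF[17]=12
  step 4: row=12, L[12]='o', prepend. Next row=LF[12]=10
  step 5: row=10, L[10]='n', prepend. Next row=LF[10]=8
  step 6: row=8, L[8]='u', prepend. Next row=LF[8]=20
  step 7: row=20, L[20]='t', prepend. Next row=LF[20]=19
  step 8: row=19, L[19]='m', prepend. Next row=LF[19]=7
  step 9: row=7, L[7]='m', prepend. Next row=LF[7]=6
  step 10: row=6, L[6]='l', prepend. Next row=LF[6]=2
  step 11: row=2, L[2]='p', prepend. Next row=LF[2]=15
  step 12: row=15, L[15]='l', prepend. Next row=LF[15]=4
  step 13: row=4, L[4]='t', prepend. Next row=LF[4]=18
  step 14: row=18, L[18]='o', prepend. Next row=LF[18]=13
  step 15: row=13, L[13]='l', prepend. Next row=LF[13]=3
  step 16: row=3, L[3]='l', prepend. Next row=LF[3]=1
  step 17: row=1, L[1]='m', prepend. Next row=LF[1]=5
  step 18: row=5, L[5]='q', prepend. Next row=LF[5]=16
  step 19: row=16, L[16]='u', prepend. Next row=LF[16]=21
  step 20: row=21, L[21]='u', prepend. Next row=LF[21]=22
  step 21: row=22, L[22]='o', prepend. Next row=LF[22]=14
  step 22: row=14, L[14]='o', prepend. Next row=LF[14]=11
  step 23: row=11, L[11]='o', prepend. Next row=LF[11]=9
Reversed output: ooouuqmllotlplmmtunoot$

Answer: ooouuqmllotlplmmtunoot$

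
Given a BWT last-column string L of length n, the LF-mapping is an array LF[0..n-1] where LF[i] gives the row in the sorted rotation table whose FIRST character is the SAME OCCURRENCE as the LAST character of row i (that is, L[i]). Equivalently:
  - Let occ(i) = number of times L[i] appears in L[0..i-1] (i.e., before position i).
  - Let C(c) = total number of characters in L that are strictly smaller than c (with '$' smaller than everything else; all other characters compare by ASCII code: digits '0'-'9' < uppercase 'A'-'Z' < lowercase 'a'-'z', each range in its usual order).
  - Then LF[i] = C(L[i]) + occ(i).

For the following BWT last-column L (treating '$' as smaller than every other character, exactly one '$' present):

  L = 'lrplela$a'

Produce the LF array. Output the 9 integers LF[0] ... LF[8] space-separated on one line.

Answer: 4 8 7 5 3 6 1 0 2

Derivation:
Char counts: '$':1, 'a':2, 'e':1, 'l':3, 'p':1, 'r':1
C (first-col start): C('$')=0, C('a')=1, C('e')=3, C('l')=4, C('p')=7, C('r')=8
L[0]='l': occ=0, LF[0]=C('l')+0=4+0=4
L[1]='r': occ=0, LF[1]=C('r')+0=8+0=8
L[2]='p': occ=0, LF[2]=C('p')+0=7+0=7
L[3]='l': occ=1, LF[3]=C('l')+1=4+1=5
L[4]='e': occ=0, LF[4]=C('e')+0=3+0=3
L[5]='l': occ=2, LF[5]=C('l')+2=4+2=6
L[6]='a': occ=0, LF[6]=C('a')+0=1+0=1
L[7]='$': occ=0, LF[7]=C('$')+0=0+0=0
L[8]='a': occ=1, LF[8]=C('a')+1=1+1=2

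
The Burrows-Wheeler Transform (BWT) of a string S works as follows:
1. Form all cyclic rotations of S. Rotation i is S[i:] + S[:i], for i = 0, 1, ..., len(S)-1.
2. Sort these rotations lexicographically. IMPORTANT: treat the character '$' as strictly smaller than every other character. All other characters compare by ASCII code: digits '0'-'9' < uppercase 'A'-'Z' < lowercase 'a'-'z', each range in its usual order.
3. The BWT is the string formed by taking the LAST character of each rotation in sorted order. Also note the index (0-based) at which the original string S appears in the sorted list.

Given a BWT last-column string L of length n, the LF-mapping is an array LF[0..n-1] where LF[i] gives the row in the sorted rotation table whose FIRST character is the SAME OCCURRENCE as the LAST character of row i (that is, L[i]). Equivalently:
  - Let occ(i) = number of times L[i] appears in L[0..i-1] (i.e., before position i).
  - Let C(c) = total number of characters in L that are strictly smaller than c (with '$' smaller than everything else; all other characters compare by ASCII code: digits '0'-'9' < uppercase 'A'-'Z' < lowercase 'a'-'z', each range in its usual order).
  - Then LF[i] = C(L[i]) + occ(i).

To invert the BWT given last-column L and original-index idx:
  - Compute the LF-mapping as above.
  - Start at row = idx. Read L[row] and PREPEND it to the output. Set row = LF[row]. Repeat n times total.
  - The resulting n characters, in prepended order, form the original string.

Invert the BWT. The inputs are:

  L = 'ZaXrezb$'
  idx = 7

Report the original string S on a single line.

LF mapping: 2 3 1 6 5 7 4 0
Walk LF starting at row 7, prepending L[row]:
  step 1: row=7, L[7]='$', prepend. Next row=LF[7]=0
  step 2: row=0, L[0]='Z', prepend. Next row=LF[0]=2
  step 3: row=2, L[2]='X', prepend. Next row=LF[2]=1
  step 4: row=1, L[1]='a', prepend. Next row=LF[1]=3
  step 5: row=3, L[3]='r', prepend. Next row=LF[3]=6
  step 6: row=6, L[6]='b', prepend. Next row=LF[6]=4
  step 7: row=4, L[4]='e', prepend. Next row=LF[4]=5
  step 8: row=5, L[5]='z', prepend. Next row=LF[5]=7
Reversed output: zebraXZ$

Answer: zebraXZ$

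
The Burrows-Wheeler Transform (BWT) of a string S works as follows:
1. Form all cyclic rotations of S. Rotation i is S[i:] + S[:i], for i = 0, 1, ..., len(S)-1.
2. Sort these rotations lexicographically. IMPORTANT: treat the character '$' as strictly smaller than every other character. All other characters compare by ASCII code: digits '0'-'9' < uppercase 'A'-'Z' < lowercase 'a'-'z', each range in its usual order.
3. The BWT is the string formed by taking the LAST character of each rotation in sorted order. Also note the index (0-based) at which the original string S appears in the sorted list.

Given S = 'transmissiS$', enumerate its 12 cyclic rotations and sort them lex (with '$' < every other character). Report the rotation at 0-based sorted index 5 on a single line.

Answer: missiS$trans

Derivation:
All 12 rotations (rotation i = S[i:]+S[:i]):
  rot[0] = transmissiS$
  rot[1] = ransmissiS$t
  rot[2] = ansmissiS$tr
  rot[3] = nsmissiS$tra
  rot[4] = smissiS$tran
  rot[5] = missiS$trans
  rot[6] = issiS$transm
  rot[7] = ssiS$transmi
  rot[8] = siS$transmis
  rot[9] = iS$transmiss
  rot[10] = S$transmissi
  rot[11] = $transmissiS
Sorted (with $ < everything):
  sorted[0] = $transmissiS
  sorted[1] = S$transmissi
  sorted[2] = ansmissiS$tr
  sorted[3] = iS$transmiss
  sorted[4] = issiS$transm
  sorted[5] = missiS$trans
  sorted[6] = nsmissiS$tra
  sorted[7] = ransmissiS$t
  sorted[8] = siS$transmis
  sorted[9] = smissiS$tran
  sorted[10] = ssiS$transmi
  sorted[11] = transmissiS$
sorted[5] = missiS$trans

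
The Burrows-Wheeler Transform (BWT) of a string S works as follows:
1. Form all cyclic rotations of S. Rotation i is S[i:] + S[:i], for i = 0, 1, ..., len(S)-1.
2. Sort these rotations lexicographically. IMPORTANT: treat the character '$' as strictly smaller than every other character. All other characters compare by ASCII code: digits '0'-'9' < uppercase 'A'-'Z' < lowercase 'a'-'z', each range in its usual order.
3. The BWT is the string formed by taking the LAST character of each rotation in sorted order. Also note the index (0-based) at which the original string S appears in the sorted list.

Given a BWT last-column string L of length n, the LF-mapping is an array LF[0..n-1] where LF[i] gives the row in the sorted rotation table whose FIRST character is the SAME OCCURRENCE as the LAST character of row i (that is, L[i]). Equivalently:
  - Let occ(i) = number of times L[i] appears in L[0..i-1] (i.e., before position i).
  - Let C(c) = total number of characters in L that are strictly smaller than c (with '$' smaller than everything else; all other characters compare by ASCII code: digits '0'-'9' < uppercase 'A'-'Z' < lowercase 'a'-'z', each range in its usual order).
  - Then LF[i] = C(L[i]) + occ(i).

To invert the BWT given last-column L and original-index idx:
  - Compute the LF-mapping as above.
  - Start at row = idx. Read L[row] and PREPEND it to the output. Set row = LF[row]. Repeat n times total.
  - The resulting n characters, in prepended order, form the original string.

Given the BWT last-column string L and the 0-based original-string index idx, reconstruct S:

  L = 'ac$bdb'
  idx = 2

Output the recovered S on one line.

LF mapping: 1 4 0 2 5 3
Walk LF starting at row 2, prepending L[row]:
  step 1: row=2, L[2]='$', prepend. Next row=LF[2]=0
  step 2: row=0, L[0]='a', prepend. Next row=LF[0]=1
  step 3: row=1, L[1]='c', prepend. Next row=LF[1]=4
  step 4: row=4, L[4]='d', prepend. Next row=LF[4]=5
  step 5: row=5, L[5]='b', prepend. Next row=LF[5]=3
  step 6: row=3, L[3]='b', prepend. Next row=LF[3]=2
Reversed output: bbdca$

Answer: bbdca$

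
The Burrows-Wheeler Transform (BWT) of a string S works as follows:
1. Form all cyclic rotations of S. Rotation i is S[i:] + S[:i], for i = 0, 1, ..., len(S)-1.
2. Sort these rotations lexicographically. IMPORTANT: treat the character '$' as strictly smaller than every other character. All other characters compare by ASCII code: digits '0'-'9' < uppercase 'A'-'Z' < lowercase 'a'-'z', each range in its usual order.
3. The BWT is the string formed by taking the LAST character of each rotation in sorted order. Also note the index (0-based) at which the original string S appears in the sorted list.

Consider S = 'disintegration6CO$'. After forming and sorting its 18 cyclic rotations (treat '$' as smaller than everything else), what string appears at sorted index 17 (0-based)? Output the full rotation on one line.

All 18 rotations (rotation i = S[i:]+S[:i]):
  rot[0] = disintegration6CO$
  rot[1] = isintegration6CO$d
  rot[2] = sintegration6CO$di
  rot[3] = integration6CO$dis
  rot[4] = ntegration6CO$disi
  rot[5] = tegration6CO$disin
  rot[6] = egration6CO$disint
  rot[7] = gration6CO$disinte
  rot[8] = ration6CO$disinteg
  rot[9] = ation6CO$disintegr
  rot[10] = tion6CO$disintegra
  rot[11] = ion6CO$disintegrat
  rot[12] = on6CO$disintegrati
  rot[13] = n6CO$disintegratio
  rot[14] = 6CO$disintegration
  rot[15] = CO$disintegration6
  rot[16] = O$disintegration6C
  rot[17] = $disintegration6CO
Sorted (with $ < everything):
  sorted[0] = $disintegration6CO
  sorted[1] = 6CO$disintegration
  sorted[2] = CO$disintegration6
  sorted[3] = O$disintegration6C
  sorted[4] = ation6CO$disintegr
  sorted[5] = disintegration6CO$
  sorted[6] = egration6CO$disint
  sorted[7] = gration6CO$disinte
  sorted[8] = integration6CO$dis
  sorted[9] = ion6CO$disintegrat
  sorted[10] = isintegration6CO$d
  sorted[11] = n6CO$disintegratio
  sorted[12] = ntegration6CO$disi
  sorted[13] = on6CO$disintegrati
  sorted[14] = ration6CO$disinteg
  sorted[15] = sintegration6CO$di
  sorted[16] = tegration6CO$disin
  sorted[17] = tion6CO$disintegra
sorted[17] = tion6CO$disintegra

Answer: tion6CO$disintegra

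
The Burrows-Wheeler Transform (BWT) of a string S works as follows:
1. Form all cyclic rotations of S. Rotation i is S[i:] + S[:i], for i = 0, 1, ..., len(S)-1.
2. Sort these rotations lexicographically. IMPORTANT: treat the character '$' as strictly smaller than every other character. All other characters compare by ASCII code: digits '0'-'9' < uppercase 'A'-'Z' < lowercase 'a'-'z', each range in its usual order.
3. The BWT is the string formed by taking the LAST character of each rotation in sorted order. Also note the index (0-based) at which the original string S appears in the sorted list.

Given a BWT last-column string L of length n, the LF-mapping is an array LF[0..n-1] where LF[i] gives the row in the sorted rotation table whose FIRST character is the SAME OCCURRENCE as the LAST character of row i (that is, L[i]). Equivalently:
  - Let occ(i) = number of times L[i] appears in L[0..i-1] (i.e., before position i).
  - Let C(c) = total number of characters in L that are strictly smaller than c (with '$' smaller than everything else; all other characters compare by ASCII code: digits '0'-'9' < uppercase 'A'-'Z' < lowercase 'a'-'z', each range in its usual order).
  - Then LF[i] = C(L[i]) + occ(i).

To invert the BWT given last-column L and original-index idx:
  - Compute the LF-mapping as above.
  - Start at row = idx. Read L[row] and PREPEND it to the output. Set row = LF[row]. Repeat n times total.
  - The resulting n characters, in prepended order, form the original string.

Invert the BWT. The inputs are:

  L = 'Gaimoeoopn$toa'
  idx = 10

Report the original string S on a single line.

Answer: onomatopoeiaG$

Derivation:
LF mapping: 1 2 5 6 8 4 9 10 12 7 0 13 11 3
Walk LF starting at row 10, prepending L[row]:
  step 1: row=10, L[10]='$', prepend. Next row=LF[10]=0
  step 2: row=0, L[0]='G', prepend. Next row=LF[0]=1
  step 3: row=1, L[1]='a', prepend. Next row=LF[1]=2
  step 4: row=2, L[2]='i', prepend. Next row=LF[2]=5
  step 5: row=5, L[5]='e', prepend. Next row=LF[5]=4
  step 6: row=4, L[4]='o', prepend. Next row=LF[4]=8
  step 7: row=8, L[8]='p', prepend. Next row=LF[8]=12
  step 8: row=12, L[12]='o', prepend. Next row=LF[12]=11
  step 9: row=11, L[11]='t', prepend. Next row=LF[11]=13
  step 10: row=13, L[13]='a', prepend. Next row=LF[13]=3
  step 11: row=3, L[3]='m', prepend. Next row=LF[3]=6
  step 12: row=6, L[6]='o', prepend. Next row=LF[6]=9
  step 13: row=9, L[9]='n', prepend. Next row=LF[9]=7
  step 14: row=7, L[7]='o', prepend. Next row=LF[7]=10
Reversed output: onomatopoeiaG$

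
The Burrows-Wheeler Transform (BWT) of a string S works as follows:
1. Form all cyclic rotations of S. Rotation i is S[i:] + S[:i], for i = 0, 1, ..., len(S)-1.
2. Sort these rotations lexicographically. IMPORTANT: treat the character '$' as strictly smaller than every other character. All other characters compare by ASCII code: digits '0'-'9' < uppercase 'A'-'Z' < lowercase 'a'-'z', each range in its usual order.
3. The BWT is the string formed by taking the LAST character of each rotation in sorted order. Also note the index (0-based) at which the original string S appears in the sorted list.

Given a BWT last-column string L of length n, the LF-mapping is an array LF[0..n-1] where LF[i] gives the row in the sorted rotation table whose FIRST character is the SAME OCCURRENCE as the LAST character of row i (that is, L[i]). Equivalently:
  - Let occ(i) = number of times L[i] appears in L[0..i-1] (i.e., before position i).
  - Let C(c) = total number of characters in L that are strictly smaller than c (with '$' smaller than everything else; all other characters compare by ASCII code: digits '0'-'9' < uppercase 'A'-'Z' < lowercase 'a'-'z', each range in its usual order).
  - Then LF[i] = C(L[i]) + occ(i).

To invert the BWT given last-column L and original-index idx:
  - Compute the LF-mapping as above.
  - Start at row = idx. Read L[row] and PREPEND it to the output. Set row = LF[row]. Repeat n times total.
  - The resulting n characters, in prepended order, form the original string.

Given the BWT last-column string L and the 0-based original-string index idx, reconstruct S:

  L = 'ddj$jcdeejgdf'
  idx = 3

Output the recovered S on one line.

Answer: dcdjdeefjgjd$

Derivation:
LF mapping: 2 3 10 0 11 1 4 6 7 12 9 5 8
Walk LF starting at row 3, prepending L[row]:
  step 1: row=3, L[3]='$', prepend. Next row=LF[3]=0
  step 2: row=0, L[0]='d', prepend. Next row=LF[0]=2
  step 3: row=2, L[2]='j', prepend. Next row=LF[2]=10
  step 4: row=10, L[10]='g', prepend. Next row=LF[10]=9
  step 5: row=9, L[9]='j', prepend. Next row=LF[9]=12
  step 6: row=12, L[12]='f', prepend. Next row=LF[12]=8
  step 7: row=8, L[8]='e', prepend. Next row=LF[8]=7
  step 8: row=7, L[7]='e', prepend. Next row=LF[7]=6
  step 9: row=6, L[6]='d', prepend. Next row=LF[6]=4
  step 10: row=4, L[4]='j', prepend. Next row=LF[4]=11
  step 11: row=11, L[11]='d', prepend. Next row=LF[11]=5
  step 12: row=5, L[5]='c', prepend. Next row=LF[5]=1
  step 13: row=1, L[1]='d', prepend. Next row=LF[1]=3
Reversed output: dcdjdeefjgjd$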